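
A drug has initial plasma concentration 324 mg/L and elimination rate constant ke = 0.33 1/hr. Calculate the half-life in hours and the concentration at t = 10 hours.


t_half = ln(2) / ke = 0.693147 / 0.33 = 2.1 hr
C(t) = C0 * exp(-ke*t) = 324 * exp(-0.33*10)
C(10) = 11.95 mg/L


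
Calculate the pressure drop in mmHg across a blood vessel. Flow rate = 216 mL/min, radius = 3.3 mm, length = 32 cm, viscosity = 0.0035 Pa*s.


dP = 8*mu*L*Q / (pi*r^4)
Q = 216 mL/min = 3.6e-06 m^3/s
dP = 86.5775 Pa = 86.5775 / 133.322 mmHg = 0.6494 mmHg


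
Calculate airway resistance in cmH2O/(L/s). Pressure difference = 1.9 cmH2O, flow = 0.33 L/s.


R = dP / flow
R = 1.9 / 0.33
R = 5.758 cmH2O/(L/s)


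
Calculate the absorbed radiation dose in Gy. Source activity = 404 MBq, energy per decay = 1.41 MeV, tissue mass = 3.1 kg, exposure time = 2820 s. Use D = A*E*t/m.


A = 404 MBq = 4.0400e+08 Bq
E = 1.41 MeV = 2.25882e-13 J
D = A*E*t/m = 4.0400e+08*2.25882e-13*2820/3.1
D = 0.08301 Gy


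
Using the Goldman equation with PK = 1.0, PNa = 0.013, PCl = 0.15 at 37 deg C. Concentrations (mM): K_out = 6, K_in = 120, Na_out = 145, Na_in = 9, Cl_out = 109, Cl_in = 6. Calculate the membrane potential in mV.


Vm = (RT/F)*ln((PK*Ko + PNa*Nao + PCl*Cli)/(PK*Ki + PNa*Nai + PCl*Clo))
Numer = 8.785, Denom = 136.467
Vm = -73.31 mV


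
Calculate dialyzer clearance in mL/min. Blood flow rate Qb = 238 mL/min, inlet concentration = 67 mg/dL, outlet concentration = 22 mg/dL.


K = Qb * (Cb_in - Cb_out) / Cb_in
K = 238 * (67 - 22) / 67
K = 159.9 mL/min


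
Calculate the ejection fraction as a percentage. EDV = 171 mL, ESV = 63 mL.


SV = EDV - ESV = 171 - 63 = 108 mL
EF = SV/EDV * 100 = 108/171 * 100
EF = 63.16%


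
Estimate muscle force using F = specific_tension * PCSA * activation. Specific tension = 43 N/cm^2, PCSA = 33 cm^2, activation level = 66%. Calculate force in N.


F = sigma * PCSA * activation
F = 43 * 33 * 0.66
F = 936.5 N


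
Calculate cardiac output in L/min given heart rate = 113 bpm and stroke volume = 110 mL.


CO = HR * SV
CO = 113 * 110 / 1000
CO = 12.43 L/min


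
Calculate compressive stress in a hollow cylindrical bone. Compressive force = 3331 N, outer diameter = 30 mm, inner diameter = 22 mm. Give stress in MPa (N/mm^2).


A = pi*(r_o^2 - r_i^2)
r_o = 15 mm, r_i = 11 mm
A = 326.726 mm^2
sigma = F/A = 3331 / 326.726
sigma = 10.2 MPa


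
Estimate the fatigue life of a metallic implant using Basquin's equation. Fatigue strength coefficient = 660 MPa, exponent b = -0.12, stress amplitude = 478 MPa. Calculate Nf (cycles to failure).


sigma_a = sigma_f' * (2Nf)^b
2Nf = (sigma_a/sigma_f')^(1/b)
2Nf = (478/660)^(1/-0.12)
2Nf = 14.710711
Nf = 7.355


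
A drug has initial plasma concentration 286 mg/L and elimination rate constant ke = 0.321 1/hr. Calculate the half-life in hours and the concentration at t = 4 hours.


t_half = ln(2) / ke = 0.693147 / 0.321 = 2.159 hr
C(t) = C0 * exp(-ke*t) = 286 * exp(-0.321*4)
C(4) = 79.2 mg/L


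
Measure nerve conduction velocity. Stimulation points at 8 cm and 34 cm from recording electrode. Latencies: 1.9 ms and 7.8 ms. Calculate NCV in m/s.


Distance = (34 - 8) / 100 = 0.26 m
dt = (7.8 - 1.9) / 1000 = 0.0059 s
NCV = dist / dt = 44.07 m/s


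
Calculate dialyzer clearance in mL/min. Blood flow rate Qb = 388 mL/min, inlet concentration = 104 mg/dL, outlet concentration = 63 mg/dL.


K = Qb * (Cb_in - Cb_out) / Cb_in
K = 388 * (104 - 63) / 104
K = 153 mL/min


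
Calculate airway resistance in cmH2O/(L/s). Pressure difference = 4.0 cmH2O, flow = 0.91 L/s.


R = dP / flow
R = 4.0 / 0.91
R = 4.396 cmH2O/(L/s)


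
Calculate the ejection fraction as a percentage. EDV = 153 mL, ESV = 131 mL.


SV = EDV - ESV = 153 - 131 = 22 mL
EF = SV/EDV * 100 = 22/153 * 100
EF = 14.38%


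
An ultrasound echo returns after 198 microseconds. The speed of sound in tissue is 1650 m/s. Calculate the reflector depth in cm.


depth = c * t / 2
t = 198 us = 1.9800e-04 s
depth = 1650 * 1.9800e-04 / 2
depth = 0.16335 m = 16.335 cm


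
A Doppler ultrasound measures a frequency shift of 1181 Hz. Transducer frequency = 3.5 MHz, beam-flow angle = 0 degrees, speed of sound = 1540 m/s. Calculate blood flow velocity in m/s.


v = fd * c / (2 * f0 * cos(theta))
v = 1181 * 1540 / (2 * 3.5000e+06 * cos(0))
v = 0.2598 m/s


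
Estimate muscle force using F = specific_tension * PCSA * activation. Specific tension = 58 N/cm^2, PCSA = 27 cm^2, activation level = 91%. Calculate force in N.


F = sigma * PCSA * activation
F = 58 * 27 * 0.91
F = 1425 N


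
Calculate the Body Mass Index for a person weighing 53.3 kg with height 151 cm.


BMI = weight / height^2
height = 151 cm = 1.51 m
BMI = 53.3 / 1.51^2
BMI = 23.38 kg/m^2


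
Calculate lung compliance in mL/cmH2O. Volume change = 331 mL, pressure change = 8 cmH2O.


C = dV / dP
C = 331 / 8
C = 41.38 mL/cmH2O


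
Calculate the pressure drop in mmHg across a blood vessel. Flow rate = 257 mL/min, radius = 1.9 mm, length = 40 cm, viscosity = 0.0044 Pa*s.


dP = 8*mu*L*Q / (pi*r^4)
Q = 257 mL/min = 4.28333e-06 m^3/s
dP = 1473.06 Pa = 1473.06 / 133.322 mmHg = 11.05 mmHg


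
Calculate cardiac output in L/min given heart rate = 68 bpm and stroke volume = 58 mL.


CO = HR * SV
CO = 68 * 58 / 1000
CO = 3.944 L/min


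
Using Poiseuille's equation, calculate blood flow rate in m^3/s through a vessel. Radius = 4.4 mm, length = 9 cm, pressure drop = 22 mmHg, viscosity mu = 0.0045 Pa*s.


Q = pi*r^4*dP / (8*mu*L)
r = 0.0044 m, L = 0.09 m
dP = 22 mmHg = 2933.084 Pa
Q = 0.001066 m^3/s


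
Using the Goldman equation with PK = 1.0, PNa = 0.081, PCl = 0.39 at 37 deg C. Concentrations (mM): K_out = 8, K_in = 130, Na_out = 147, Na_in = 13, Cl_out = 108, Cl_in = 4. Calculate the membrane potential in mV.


Vm = (RT/F)*ln((PK*Ko + PNa*Nao + PCl*Cli)/(PK*Ki + PNa*Nai + PCl*Clo))
Numer = 21.467, Denom = 173.173
Vm = -55.8 mV


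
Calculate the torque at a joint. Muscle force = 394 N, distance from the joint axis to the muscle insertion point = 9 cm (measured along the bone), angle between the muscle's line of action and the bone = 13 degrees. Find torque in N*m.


Torque = F * d * sin(theta)   (moment arm = d*sin(theta))
d = 9 cm = 0.09 m
Torque = 394 * 0.09 * sin(13)
Torque = 7.977 N*m


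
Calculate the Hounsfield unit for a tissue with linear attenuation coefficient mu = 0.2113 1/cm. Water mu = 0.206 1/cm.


HU = ((mu_tissue - mu_water) / mu_water) * 1000
HU = ((0.2113 - 0.206) / 0.206) * 1000
HU = 25.73


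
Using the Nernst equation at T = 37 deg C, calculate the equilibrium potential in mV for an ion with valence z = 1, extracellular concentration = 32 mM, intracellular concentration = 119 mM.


E = (RT/(zF)) * ln(C_out/C_in)
T = 37 + 273.15 = 310.15 K
E = (8.314 * 310.15 / (1 * 96485)) * ln(32/119)
E = -35.1 mV


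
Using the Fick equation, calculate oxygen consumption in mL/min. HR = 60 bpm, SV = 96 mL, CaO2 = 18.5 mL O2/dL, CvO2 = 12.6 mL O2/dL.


CO = HR*SV = 60*96/1000 = 5.76 L/min
a-v O2 diff = 18.5 - 12.6 = 5.9 mL/dL
VO2 = CO * (CaO2-CvO2) * 10 dL/L
VO2 = 5.76 * 5.9 * 10
VO2 = 339.8 mL/min


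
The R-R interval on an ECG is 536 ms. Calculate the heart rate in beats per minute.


HR = 60 / RR_interval(s)
RR = 536 ms = 0.536 s
HR = 60 / 0.536 = 111.9 bpm


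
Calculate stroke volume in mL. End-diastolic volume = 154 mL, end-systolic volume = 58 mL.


SV = EDV - ESV
SV = 154 - 58
SV = 96 mL


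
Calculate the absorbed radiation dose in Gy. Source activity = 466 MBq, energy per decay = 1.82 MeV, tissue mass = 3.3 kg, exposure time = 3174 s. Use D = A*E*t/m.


A = 466 MBq = 4.6600e+08 Bq
E = 1.82 MeV = 2.91564e-13 J
D = A*E*t/m = 4.6600e+08*2.91564e-13*3174/3.3
D = 0.1307 Gy


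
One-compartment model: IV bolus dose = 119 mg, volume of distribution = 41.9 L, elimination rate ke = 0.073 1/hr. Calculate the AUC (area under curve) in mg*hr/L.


C0 = Dose/Vd = 119/41.9 = 2.8401 mg/L
AUC = C0/ke = 2.8401/0.073
AUC = 38.91 mg*hr/L


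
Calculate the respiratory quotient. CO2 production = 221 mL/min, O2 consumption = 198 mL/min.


RQ = VCO2 / VO2
RQ = 221 / 198
RQ = 1.116


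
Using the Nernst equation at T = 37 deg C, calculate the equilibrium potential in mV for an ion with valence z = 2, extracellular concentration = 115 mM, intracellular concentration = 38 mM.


E = (RT/(zF)) * ln(C_out/C_in)
T = 37 + 273.15 = 310.15 K
E = (8.314 * 310.15 / (2 * 96485)) * ln(115/38)
E = 14.8 mV


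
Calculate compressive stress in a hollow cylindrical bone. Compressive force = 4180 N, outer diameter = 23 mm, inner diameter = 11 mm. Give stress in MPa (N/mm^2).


A = pi*(r_o^2 - r_i^2)
r_o = 11.5 mm, r_i = 5.5 mm
A = 320.442 mm^2
sigma = F/A = 4180 / 320.442
sigma = 13.04 MPa


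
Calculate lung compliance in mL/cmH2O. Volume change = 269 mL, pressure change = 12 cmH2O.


C = dV / dP
C = 269 / 12
C = 22.42 mL/cmH2O


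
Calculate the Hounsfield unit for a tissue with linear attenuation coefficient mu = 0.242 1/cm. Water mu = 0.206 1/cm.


HU = ((mu_tissue - mu_water) / mu_water) * 1000
HU = ((0.242 - 0.206) / 0.206) * 1000
HU = 174.8


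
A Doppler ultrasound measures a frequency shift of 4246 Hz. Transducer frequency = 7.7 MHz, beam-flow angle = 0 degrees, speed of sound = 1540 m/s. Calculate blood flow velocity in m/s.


v = fd * c / (2 * f0 * cos(theta))
v = 4246 * 1540 / (2 * 7.7000e+06 * cos(0))
v = 0.4246 m/s


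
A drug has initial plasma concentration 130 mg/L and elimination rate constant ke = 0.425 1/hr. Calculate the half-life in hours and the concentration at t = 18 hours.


t_half = ln(2) / ke = 0.693147 / 0.425 = 1.631 hr
C(t) = C0 * exp(-ke*t) = 130 * exp(-0.425*18)
C(18) = 0.06189 mg/L


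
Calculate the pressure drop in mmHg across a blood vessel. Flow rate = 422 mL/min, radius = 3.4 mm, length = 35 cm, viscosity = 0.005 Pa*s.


dP = 8*mu*L*Q / (pi*r^4)
Q = 422 mL/min = 7.03333e-06 m^3/s
dP = 234.544 Pa = 234.544 / 133.322 mmHg = 1.759 mmHg


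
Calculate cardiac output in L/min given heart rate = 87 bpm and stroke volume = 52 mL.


CO = HR * SV
CO = 87 * 52 / 1000
CO = 4.524 L/min


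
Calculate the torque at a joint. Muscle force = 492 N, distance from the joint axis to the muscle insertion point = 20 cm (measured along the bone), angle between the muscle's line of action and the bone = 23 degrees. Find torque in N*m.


Torque = F * d * sin(theta)   (moment arm = d*sin(theta))
d = 20 cm = 0.2 m
Torque = 492 * 0.2 * sin(23)
Torque = 38.45 N*m


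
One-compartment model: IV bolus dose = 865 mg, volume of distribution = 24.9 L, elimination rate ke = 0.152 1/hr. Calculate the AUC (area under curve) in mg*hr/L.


C0 = Dose/Vd = 865/24.9 = 34.739 mg/L
AUC = C0/ke = 34.739/0.152
AUC = 228.5 mg*hr/L


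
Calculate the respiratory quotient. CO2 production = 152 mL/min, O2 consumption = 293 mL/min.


RQ = VCO2 / VO2
RQ = 152 / 293
RQ = 0.5188


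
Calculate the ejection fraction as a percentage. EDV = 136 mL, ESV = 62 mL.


SV = EDV - ESV = 136 - 62 = 74 mL
EF = SV/EDV * 100 = 74/136 * 100
EF = 54.41%


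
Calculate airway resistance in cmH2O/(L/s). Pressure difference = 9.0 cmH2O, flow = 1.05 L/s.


R = dP / flow
R = 9.0 / 1.05
R = 8.571 cmH2O/(L/s)


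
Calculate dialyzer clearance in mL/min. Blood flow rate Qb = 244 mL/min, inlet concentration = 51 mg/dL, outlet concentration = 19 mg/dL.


K = Qb * (Cb_in - Cb_out) / Cb_in
K = 244 * (51 - 19) / 51
K = 153.1 mL/min


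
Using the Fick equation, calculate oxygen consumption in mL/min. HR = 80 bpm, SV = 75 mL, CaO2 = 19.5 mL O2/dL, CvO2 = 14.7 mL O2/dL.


CO = HR*SV = 80*75/1000 = 6 L/min
a-v O2 diff = 19.5 - 14.7 = 4.8 mL/dL
VO2 = CO * (CaO2-CvO2) * 10 dL/L
VO2 = 6 * 4.8 * 10
VO2 = 288 mL/min


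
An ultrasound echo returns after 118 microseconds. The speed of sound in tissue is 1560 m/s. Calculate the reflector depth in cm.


depth = c * t / 2
t = 118 us = 1.1800e-04 s
depth = 1560 * 1.1800e-04 / 2
depth = 0.09204 m = 9.204 cm


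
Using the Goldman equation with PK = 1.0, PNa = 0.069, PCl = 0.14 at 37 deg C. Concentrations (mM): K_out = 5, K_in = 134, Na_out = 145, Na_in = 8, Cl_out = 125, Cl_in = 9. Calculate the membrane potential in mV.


Vm = (RT/F)*ln((PK*Ko + PNa*Nao + PCl*Cli)/(PK*Ki + PNa*Nai + PCl*Clo))
Numer = 16.265, Denom = 152.052
Vm = -59.74 mV


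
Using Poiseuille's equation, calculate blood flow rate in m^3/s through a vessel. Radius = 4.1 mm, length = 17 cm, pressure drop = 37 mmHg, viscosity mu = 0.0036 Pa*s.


Q = pi*r^4*dP / (8*mu*L)
r = 0.0041 m, L = 0.17 m
dP = 37 mmHg = 4932.914 Pa
Q = 8.9443e-04 m^3/s


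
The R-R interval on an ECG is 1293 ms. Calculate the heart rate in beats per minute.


HR = 60 / RR_interval(s)
RR = 1293 ms = 1.293 s
HR = 60 / 1.293 = 46.4 bpm


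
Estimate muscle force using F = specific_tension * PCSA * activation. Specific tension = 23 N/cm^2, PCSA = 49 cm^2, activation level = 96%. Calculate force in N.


F = sigma * PCSA * activation
F = 23 * 49 * 0.96
F = 1082 N


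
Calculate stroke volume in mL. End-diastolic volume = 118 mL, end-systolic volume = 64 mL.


SV = EDV - ESV
SV = 118 - 64
SV = 54 mL


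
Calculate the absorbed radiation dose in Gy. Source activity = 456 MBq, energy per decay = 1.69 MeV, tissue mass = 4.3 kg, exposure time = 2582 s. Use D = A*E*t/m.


A = 456 MBq = 4.5600e+08 Bq
E = 1.69 MeV = 2.70738e-13 J
D = A*E*t/m = 4.5600e+08*2.70738e-13*2582/4.3
D = 0.07413 Gy


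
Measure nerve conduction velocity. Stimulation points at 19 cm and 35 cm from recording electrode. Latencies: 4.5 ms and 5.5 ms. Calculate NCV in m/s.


Distance = (35 - 19) / 100 = 0.16 m
dt = (5.5 - 4.5) / 1000 = 0.001 s
NCV = dist / dt = 160 m/s


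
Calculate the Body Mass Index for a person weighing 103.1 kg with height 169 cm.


BMI = weight / height^2
height = 169 cm = 1.69 m
BMI = 103.1 / 1.69^2
BMI = 36.1 kg/m^2


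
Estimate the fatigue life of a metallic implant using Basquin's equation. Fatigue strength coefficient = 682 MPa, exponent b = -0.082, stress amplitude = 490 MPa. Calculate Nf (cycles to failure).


sigma_a = sigma_f' * (2Nf)^b
2Nf = (sigma_a/sigma_f')^(1/b)
2Nf = (490/682)^(1/-0.082)
2Nf = 56.373729
Nf = 28.19


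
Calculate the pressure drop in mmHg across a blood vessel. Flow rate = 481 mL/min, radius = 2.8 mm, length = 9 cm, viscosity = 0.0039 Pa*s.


dP = 8*mu*L*Q / (pi*r^4)
Q = 481 mL/min = 8.01667e-06 m^3/s
dP = 116.576 Pa = 116.576 / 133.322 mmHg = 0.8744 mmHg


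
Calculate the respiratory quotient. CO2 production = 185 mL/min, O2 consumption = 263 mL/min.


RQ = VCO2 / VO2
RQ = 185 / 263
RQ = 0.7034


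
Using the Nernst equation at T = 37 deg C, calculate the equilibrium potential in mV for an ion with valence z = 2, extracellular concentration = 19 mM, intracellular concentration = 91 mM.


E = (RT/(zF)) * ln(C_out/C_in)
T = 37 + 273.15 = 310.15 K
E = (8.314 * 310.15 / (2 * 96485)) * ln(19/91)
E = -20.93 mV


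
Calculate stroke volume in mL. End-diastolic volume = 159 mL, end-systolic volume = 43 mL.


SV = EDV - ESV
SV = 159 - 43
SV = 116 mL


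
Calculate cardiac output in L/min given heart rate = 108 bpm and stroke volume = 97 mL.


CO = HR * SV
CO = 108 * 97 / 1000
CO = 10.48 L/min


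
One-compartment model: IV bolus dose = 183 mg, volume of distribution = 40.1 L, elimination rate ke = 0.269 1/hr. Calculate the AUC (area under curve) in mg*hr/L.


C0 = Dose/Vd = 183/40.1 = 4.56359 mg/L
AUC = C0/ke = 4.56359/0.269
AUC = 16.97 mg*hr/L


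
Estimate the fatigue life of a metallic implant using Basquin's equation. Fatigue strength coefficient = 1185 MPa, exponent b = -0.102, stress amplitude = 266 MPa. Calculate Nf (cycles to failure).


sigma_a = sigma_f' * (2Nf)^b
2Nf = (sigma_a/sigma_f')^(1/b)
2Nf = (266/1185)^(1/-0.102)
2Nf = 2296911.4
Nf = 1.1485e+06


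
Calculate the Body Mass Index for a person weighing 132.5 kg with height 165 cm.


BMI = weight / height^2
height = 165 cm = 1.65 m
BMI = 132.5 / 1.65^2
BMI = 48.67 kg/m^2


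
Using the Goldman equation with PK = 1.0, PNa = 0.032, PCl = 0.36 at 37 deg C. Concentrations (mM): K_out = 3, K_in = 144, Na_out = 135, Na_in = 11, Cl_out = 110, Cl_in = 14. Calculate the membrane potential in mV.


Vm = (RT/F)*ln((PK*Ko + PNa*Nao + PCl*Cli)/(PK*Ki + PNa*Nai + PCl*Clo))
Numer = 12.36, Denom = 183.952
Vm = -72.16 mV


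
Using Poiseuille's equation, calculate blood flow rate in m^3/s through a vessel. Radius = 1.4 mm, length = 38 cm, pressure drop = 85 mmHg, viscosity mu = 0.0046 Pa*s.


Q = pi*r^4*dP / (8*mu*L)
r = 0.0014 m, L = 0.38 m
dP = 85 mmHg = 11332.37 Pa
Q = 9.7803e-06 m^3/s


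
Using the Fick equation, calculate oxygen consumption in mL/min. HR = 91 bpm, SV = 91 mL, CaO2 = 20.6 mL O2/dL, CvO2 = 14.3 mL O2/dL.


CO = HR*SV = 91*91/1000 = 8.281 L/min
a-v O2 diff = 20.6 - 14.3 = 6.3 mL/dL
VO2 = CO * (CaO2-CvO2) * 10 dL/L
VO2 = 8.281 * 6.3 * 10
VO2 = 521.7 mL/min


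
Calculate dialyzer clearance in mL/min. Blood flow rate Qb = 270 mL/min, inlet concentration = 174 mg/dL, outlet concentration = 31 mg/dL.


K = Qb * (Cb_in - Cb_out) / Cb_in
K = 270 * (174 - 31) / 174
K = 221.9 mL/min


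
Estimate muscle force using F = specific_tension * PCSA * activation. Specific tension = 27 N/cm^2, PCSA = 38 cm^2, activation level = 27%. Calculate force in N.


F = sigma * PCSA * activation
F = 27 * 38 * 0.27
F = 277 N


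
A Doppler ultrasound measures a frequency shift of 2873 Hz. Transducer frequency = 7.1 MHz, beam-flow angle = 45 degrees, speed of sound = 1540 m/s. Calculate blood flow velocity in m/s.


v = fd * c / (2 * f0 * cos(theta))
v = 2873 * 1540 / (2 * 7.1000e+06 * cos(45))
v = 0.4406 m/s


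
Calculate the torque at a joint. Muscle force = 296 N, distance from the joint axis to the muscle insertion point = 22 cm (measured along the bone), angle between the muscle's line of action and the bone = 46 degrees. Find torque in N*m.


Torque = F * d * sin(theta)   (moment arm = d*sin(theta))
d = 22 cm = 0.22 m
Torque = 296 * 0.22 * sin(46)
Torque = 46.84 N*m


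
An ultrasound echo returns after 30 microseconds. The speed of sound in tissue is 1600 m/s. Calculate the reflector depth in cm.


depth = c * t / 2
t = 30 us = 3.0000e-05 s
depth = 1600 * 3.0000e-05 / 2
depth = 0.024 m = 2.4 cm


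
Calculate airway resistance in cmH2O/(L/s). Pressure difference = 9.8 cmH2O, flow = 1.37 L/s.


R = dP / flow
R = 9.8 / 1.37
R = 7.153 cmH2O/(L/s)


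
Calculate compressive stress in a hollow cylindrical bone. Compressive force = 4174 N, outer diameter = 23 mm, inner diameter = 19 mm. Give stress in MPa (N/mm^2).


A = pi*(r_o^2 - r_i^2)
r_o = 11.5 mm, r_i = 9.5 mm
A = 131.947 mm^2
sigma = F/A = 4174 / 131.947
sigma = 31.63 MPa


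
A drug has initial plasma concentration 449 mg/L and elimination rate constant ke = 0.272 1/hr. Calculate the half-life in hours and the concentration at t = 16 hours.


t_half = ln(2) / ke = 0.693147 / 0.272 = 2.548 hr
C(t) = C0 * exp(-ke*t) = 449 * exp(-0.272*16)
C(16) = 5.784 mg/L


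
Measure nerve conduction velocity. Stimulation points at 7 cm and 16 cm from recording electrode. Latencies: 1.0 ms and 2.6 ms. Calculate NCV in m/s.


Distance = (16 - 7) / 100 = 0.09 m
dt = (2.6 - 1.0) / 1000 = 0.0016 s
NCV = dist / dt = 56.25 m/s


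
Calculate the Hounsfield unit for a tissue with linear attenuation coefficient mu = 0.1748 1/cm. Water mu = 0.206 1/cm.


HU = ((mu_tissue - mu_water) / mu_water) * 1000
HU = ((0.1748 - 0.206) / 0.206) * 1000
HU = -151.5


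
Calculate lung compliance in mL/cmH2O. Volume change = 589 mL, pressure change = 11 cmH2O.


C = dV / dP
C = 589 / 11
C = 53.55 mL/cmH2O


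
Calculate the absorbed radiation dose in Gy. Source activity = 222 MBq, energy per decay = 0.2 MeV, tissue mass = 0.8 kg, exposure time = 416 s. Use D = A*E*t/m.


A = 222 MBq = 2.2200e+08 Bq
E = 0.2 MeV = 3.204e-14 J
D = A*E*t/m = 2.2200e+08*3.204e-14*416/0.8
D = 0.003699 Gy


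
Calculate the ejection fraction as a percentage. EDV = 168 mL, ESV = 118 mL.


SV = EDV - ESV = 168 - 118 = 50 mL
EF = SV/EDV * 100 = 50/168 * 100
EF = 29.76%


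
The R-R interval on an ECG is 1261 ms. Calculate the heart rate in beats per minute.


HR = 60 / RR_interval(s)
RR = 1261 ms = 1.261 s
HR = 60 / 1.261 = 47.58 bpm


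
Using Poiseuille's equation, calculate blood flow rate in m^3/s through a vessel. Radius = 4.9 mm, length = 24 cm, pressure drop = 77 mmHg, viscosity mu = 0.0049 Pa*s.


Q = pi*r^4*dP / (8*mu*L)
r = 0.0049 m, L = 0.24 m
dP = 77 mmHg = 10265.794 Pa
Q = 0.001976 m^3/s


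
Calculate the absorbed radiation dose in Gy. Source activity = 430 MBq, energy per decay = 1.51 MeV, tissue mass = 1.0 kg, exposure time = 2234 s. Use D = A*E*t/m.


A = 430 MBq = 4.3000e+08 Bq
E = 1.51 MeV = 2.41902e-13 J
D = A*E*t/m = 4.3000e+08*2.41902e-13*2234/1.0
D = 0.2324 Gy


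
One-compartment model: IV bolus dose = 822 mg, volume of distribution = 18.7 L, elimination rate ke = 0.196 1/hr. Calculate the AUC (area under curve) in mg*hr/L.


C0 = Dose/Vd = 822/18.7 = 43.9572 mg/L
AUC = C0/ke = 43.9572/0.196
AUC = 224.3 mg*hr/L


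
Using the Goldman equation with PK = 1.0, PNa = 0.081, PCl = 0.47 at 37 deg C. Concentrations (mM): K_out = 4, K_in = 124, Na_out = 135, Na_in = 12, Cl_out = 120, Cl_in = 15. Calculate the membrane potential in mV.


Vm = (RT/F)*ln((PK*Ko + PNa*Nao + PCl*Cli)/(PK*Ki + PNa*Nai + PCl*Clo))
Numer = 21.985, Denom = 181.372
Vm = -56.4 mV


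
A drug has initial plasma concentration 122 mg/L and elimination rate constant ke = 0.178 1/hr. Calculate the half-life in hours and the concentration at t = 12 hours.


t_half = ln(2) / ke = 0.693147 / 0.178 = 3.894 hr
C(t) = C0 * exp(-ke*t) = 122 * exp(-0.178*12)
C(12) = 14.41 mg/L


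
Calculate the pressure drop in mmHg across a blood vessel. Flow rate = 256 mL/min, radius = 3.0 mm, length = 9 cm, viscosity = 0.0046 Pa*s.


dP = 8*mu*L*Q / (pi*r^4)
Q = 256 mL/min = 4.26667e-06 m^3/s
dP = 55.5322 Pa = 55.5322 / 133.322 mmHg = 0.4165 mmHg


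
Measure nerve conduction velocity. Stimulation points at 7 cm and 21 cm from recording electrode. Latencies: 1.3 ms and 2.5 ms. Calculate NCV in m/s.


Distance = (21 - 7) / 100 = 0.14 m
dt = (2.5 - 1.3) / 1000 = 0.0012 s
NCV = dist / dt = 116.7 m/s


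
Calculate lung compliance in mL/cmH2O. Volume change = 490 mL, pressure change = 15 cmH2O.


C = dV / dP
C = 490 / 15
C = 32.67 mL/cmH2O


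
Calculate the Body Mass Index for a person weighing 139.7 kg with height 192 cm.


BMI = weight / height^2
height = 192 cm = 1.92 m
BMI = 139.7 / 1.92^2
BMI = 37.9 kg/m^2


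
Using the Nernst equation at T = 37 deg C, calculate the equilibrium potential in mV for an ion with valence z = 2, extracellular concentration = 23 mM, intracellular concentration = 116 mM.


E = (RT/(zF)) * ln(C_out/C_in)
T = 37 + 273.15 = 310.15 K
E = (8.314 * 310.15 / (2 * 96485)) * ln(23/116)
E = -21.62 mV


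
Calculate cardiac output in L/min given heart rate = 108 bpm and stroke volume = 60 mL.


CO = HR * SV
CO = 108 * 60 / 1000
CO = 6.48 L/min


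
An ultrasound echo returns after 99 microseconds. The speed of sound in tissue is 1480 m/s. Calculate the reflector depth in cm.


depth = c * t / 2
t = 99 us = 9.9000e-05 s
depth = 1480 * 9.9000e-05 / 2
depth = 0.07326 m = 7.326 cm


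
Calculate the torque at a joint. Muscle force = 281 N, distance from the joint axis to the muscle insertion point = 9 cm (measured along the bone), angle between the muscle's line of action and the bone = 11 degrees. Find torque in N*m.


Torque = F * d * sin(theta)   (moment arm = d*sin(theta))
d = 9 cm = 0.09 m
Torque = 281 * 0.09 * sin(11)
Torque = 4.826 N*m


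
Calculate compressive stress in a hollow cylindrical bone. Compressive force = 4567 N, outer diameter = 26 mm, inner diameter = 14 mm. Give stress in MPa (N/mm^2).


A = pi*(r_o^2 - r_i^2)
r_o = 13 mm, r_i = 7 mm
A = 376.991 mm^2
sigma = F/A = 4567 / 376.991
sigma = 12.11 MPa


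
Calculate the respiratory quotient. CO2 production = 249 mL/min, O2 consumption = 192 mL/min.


RQ = VCO2 / VO2
RQ = 249 / 192
RQ = 1.297


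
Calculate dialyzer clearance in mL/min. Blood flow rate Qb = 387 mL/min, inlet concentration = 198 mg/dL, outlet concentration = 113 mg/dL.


K = Qb * (Cb_in - Cb_out) / Cb_in
K = 387 * (198 - 113) / 198
K = 166.1 mL/min


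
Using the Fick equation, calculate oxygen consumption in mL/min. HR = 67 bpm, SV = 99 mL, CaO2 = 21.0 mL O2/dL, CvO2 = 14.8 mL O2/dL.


CO = HR*SV = 67*99/1000 = 6.633 L/min
a-v O2 diff = 21.0 - 14.8 = 6.2 mL/dL
VO2 = CO * (CaO2-CvO2) * 10 dL/L
VO2 = 6.633 * 6.2 * 10
VO2 = 411.2 mL/min


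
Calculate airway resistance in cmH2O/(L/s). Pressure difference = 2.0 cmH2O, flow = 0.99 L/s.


R = dP / flow
R = 2.0 / 0.99
R = 2.02 cmH2O/(L/s)


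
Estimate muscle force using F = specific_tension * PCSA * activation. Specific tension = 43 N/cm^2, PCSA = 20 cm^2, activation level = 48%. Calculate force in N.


F = sigma * PCSA * activation
F = 43 * 20 * 0.48
F = 412.8 N


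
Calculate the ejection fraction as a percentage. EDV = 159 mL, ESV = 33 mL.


SV = EDV - ESV = 159 - 33 = 126 mL
EF = SV/EDV * 100 = 126/159 * 100
EF = 79.25%


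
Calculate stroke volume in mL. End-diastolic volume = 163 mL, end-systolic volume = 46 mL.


SV = EDV - ESV
SV = 163 - 46
SV = 117 mL


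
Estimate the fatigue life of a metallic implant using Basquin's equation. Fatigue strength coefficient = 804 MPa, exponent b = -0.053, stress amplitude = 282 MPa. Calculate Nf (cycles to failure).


sigma_a = sigma_f' * (2Nf)^b
2Nf = (sigma_a/sigma_f')^(1/b)
2Nf = (282/804)^(1/-0.053)
2Nf = 3.8462421e+08
Nf = 1.9231e+08


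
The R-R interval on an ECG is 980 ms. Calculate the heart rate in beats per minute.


HR = 60 / RR_interval(s)
RR = 980 ms = 0.98 s
HR = 60 / 0.98 = 61.22 bpm


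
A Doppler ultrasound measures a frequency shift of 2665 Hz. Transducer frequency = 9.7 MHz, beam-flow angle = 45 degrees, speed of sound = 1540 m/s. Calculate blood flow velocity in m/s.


v = fd * c / (2 * f0 * cos(theta))
v = 2665 * 1540 / (2 * 9.7000e+06 * cos(45))
v = 0.2992 m/s


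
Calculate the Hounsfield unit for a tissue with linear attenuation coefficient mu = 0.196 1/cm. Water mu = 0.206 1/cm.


HU = ((mu_tissue - mu_water) / mu_water) * 1000
HU = ((0.196 - 0.206) / 0.206) * 1000
HU = -48.54


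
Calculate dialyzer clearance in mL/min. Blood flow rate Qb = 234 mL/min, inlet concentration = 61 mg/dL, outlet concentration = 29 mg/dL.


K = Qb * (Cb_in - Cb_out) / Cb_in
K = 234 * (61 - 29) / 61
K = 122.8 mL/min


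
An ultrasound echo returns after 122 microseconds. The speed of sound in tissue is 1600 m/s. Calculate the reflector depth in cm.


depth = c * t / 2
t = 122 us = 1.2200e-04 s
depth = 1600 * 1.2200e-04 / 2
depth = 0.0976 m = 9.76 cm


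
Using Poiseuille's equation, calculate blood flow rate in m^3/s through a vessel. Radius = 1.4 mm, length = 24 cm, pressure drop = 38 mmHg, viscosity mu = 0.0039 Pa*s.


Q = pi*r^4*dP / (8*mu*L)
r = 0.0014 m, L = 0.24 m
dP = 38 mmHg = 5066.236 Pa
Q = 8.1655e-06 m^3/s


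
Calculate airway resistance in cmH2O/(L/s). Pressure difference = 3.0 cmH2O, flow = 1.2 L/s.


R = dP / flow
R = 3.0 / 1.2
R = 2.5 cmH2O/(L/s)


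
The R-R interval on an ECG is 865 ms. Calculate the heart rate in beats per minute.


HR = 60 / RR_interval(s)
RR = 865 ms = 0.865 s
HR = 60 / 0.865 = 69.36 bpm


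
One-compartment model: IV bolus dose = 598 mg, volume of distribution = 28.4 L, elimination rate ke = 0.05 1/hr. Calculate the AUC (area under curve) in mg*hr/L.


C0 = Dose/Vd = 598/28.4 = 21.0563 mg/L
AUC = C0/ke = 21.0563/0.05
AUC = 421.1 mg*hr/L


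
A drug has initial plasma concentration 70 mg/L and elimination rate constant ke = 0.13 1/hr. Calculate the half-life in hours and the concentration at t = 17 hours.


t_half = ln(2) / ke = 0.693147 / 0.13 = 5.332 hr
C(t) = C0 * exp(-ke*t) = 70 * exp(-0.13*17)
C(17) = 7.679 mg/L


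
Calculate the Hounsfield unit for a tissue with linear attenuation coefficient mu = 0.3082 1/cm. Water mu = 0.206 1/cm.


HU = ((mu_tissue - mu_water) / mu_water) * 1000
HU = ((0.3082 - 0.206) / 0.206) * 1000
HU = 496.1


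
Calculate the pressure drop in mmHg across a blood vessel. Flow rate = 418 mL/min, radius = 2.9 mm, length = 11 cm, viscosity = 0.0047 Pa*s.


dP = 8*mu*L*Q / (pi*r^4)
Q = 418 mL/min = 6.96667e-06 m^3/s
dP = 129.677 Pa = 129.677 / 133.322 mmHg = 0.9727 mmHg


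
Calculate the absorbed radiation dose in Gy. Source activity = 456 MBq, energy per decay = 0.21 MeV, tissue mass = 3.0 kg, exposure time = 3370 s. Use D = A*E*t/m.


A = 456 MBq = 4.5600e+08 Bq
E = 0.21 MeV = 3.3642e-14 J
D = A*E*t/m = 4.5600e+08*3.3642e-14*3370/3.0
D = 0.01723 Gy


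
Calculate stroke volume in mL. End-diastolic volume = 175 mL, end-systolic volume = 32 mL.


SV = EDV - ESV
SV = 175 - 32
SV = 143 mL


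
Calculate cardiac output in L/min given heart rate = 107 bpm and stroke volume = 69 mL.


CO = HR * SV
CO = 107 * 69 / 1000
CO = 7.383 L/min


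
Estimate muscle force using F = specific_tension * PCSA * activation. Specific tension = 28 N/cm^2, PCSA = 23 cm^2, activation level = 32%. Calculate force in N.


F = sigma * PCSA * activation
F = 28 * 23 * 0.32
F = 206.1 N


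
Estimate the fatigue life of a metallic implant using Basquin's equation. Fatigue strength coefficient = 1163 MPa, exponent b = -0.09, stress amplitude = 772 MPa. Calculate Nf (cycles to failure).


sigma_a = sigma_f' * (2Nf)^b
2Nf = (sigma_a/sigma_f')^(1/b)
2Nf = (772/1163)^(1/-0.09)
2Nf = 94.920531
Nf = 47.46


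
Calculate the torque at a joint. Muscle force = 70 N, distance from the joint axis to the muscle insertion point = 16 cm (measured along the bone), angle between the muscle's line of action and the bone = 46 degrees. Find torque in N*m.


Torque = F * d * sin(theta)   (moment arm = d*sin(theta))
d = 16 cm = 0.16 m
Torque = 70 * 0.16 * sin(46)
Torque = 8.057 N*m


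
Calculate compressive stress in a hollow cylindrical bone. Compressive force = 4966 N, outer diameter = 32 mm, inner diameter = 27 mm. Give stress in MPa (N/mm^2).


A = pi*(r_o^2 - r_i^2)
r_o = 16 mm, r_i = 13.5 mm
A = 231.692 mm^2
sigma = F/A = 4966 / 231.692
sigma = 21.43 MPa


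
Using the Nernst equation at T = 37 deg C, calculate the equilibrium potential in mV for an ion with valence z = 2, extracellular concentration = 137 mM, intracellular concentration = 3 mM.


E = (RT/(zF)) * ln(C_out/C_in)
T = 37 + 273.15 = 310.15 K
E = (8.314 * 310.15 / (2 * 96485)) * ln(137/3)
E = 51.06 mV


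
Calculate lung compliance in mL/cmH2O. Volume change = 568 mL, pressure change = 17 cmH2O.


C = dV / dP
C = 568 / 17
C = 33.41 mL/cmH2O


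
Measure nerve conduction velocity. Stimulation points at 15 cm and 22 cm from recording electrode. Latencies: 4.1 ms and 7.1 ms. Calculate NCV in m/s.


Distance = (22 - 15) / 100 = 0.07 m
dt = (7.1 - 4.1) / 1000 = 0.003 s
NCV = dist / dt = 23.33 m/s


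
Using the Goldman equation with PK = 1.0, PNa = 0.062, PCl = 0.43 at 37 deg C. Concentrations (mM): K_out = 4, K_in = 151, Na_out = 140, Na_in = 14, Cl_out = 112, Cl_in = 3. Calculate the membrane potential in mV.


Vm = (RT/F)*ln((PK*Ko + PNa*Nao + PCl*Cli)/(PK*Ki + PNa*Nai + PCl*Clo))
Numer = 13.97, Denom = 200.028
Vm = -71.13 mV


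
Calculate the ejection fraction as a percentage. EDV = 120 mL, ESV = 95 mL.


SV = EDV - ESV = 120 - 95 = 25 mL
EF = SV/EDV * 100 = 25/120 * 100
EF = 20.83%


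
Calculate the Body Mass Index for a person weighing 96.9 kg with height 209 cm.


BMI = weight / height^2
height = 209 cm = 2.09 m
BMI = 96.9 / 2.09^2
BMI = 22.18 kg/m^2


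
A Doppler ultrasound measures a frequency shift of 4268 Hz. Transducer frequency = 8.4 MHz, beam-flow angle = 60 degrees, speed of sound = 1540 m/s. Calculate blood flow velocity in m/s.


v = fd * c / (2 * f0 * cos(theta))
v = 4268 * 1540 / (2 * 8.4000e+06 * cos(60))
v = 0.7825 m/s


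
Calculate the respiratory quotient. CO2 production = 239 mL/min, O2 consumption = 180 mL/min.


RQ = VCO2 / VO2
RQ = 239 / 180
RQ = 1.328


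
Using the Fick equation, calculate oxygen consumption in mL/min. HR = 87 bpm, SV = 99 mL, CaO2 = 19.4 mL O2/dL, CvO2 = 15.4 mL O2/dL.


CO = HR*SV = 87*99/1000 = 8.613 L/min
a-v O2 diff = 19.4 - 15.4 = 4 mL/dL
VO2 = CO * (CaO2-CvO2) * 10 dL/L
VO2 = 8.613 * 4 * 10
VO2 = 344.5 mL/min


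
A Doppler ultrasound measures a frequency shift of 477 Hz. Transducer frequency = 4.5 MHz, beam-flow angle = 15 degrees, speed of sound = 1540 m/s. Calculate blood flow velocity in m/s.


v = fd * c / (2 * f0 * cos(theta))
v = 477 * 1540 / (2 * 4.5000e+06 * cos(15))
v = 0.0845 m/s


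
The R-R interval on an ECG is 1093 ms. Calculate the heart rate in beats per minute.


HR = 60 / RR_interval(s)
RR = 1093 ms = 1.093 s
HR = 60 / 1.093 = 54.89 bpm


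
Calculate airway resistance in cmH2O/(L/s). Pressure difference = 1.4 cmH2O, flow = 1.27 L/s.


R = dP / flow
R = 1.4 / 1.27
R = 1.102 cmH2O/(L/s)


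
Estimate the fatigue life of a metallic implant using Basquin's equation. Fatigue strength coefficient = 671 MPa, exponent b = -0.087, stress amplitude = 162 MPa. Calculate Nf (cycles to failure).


sigma_a = sigma_f' * (2Nf)^b
2Nf = (sigma_a/sigma_f')^(1/b)
2Nf = (162/671)^(1/-0.087)
2Nf = 12426223
Nf = 6.2131e+06


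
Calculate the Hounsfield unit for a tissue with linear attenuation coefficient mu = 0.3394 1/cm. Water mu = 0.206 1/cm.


HU = ((mu_tissue - mu_water) / mu_water) * 1000
HU = ((0.3394 - 0.206) / 0.206) * 1000
HU = 647.6


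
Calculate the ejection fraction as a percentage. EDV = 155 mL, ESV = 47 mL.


SV = EDV - ESV = 155 - 47 = 108 mL
EF = SV/EDV * 100 = 108/155 * 100
EF = 69.68%


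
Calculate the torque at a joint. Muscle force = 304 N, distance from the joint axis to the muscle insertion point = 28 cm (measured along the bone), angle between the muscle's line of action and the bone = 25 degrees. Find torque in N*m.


Torque = F * d * sin(theta)   (moment arm = d*sin(theta))
d = 28 cm = 0.28 m
Torque = 304 * 0.28 * sin(25)
Torque = 35.97 N*m


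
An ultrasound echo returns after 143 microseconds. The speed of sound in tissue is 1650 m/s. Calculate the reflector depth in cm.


depth = c * t / 2
t = 143 us = 1.4300e-04 s
depth = 1650 * 1.4300e-04 / 2
depth = 0.117975 m = 11.7975 cm


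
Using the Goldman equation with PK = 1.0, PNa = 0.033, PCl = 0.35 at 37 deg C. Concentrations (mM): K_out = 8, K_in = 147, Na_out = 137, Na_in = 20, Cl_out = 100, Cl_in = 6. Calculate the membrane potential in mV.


Vm = (RT/F)*ln((PK*Ko + PNa*Nao + PCl*Cli)/(PK*Ki + PNa*Nai + PCl*Clo))
Numer = 14.621, Denom = 182.66
Vm = -67.49 mV


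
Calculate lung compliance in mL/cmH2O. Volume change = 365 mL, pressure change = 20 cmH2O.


C = dV / dP
C = 365 / 20
C = 18.25 mL/cmH2O


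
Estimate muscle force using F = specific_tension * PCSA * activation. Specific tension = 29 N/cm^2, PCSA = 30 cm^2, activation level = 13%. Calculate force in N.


F = sigma * PCSA * activation
F = 29 * 30 * 0.13
F = 113.1 N


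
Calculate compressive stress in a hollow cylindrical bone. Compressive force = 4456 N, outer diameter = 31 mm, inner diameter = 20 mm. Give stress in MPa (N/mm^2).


A = pi*(r_o^2 - r_i^2)
r_o = 15.5 mm, r_i = 10 mm
A = 440.608 mm^2
sigma = F/A = 4456 / 440.608
sigma = 10.11 MPa


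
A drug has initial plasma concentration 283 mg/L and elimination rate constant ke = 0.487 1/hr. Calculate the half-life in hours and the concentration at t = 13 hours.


t_half = ln(2) / ke = 0.693147 / 0.487 = 1.423 hr
C(t) = C0 * exp(-ke*t) = 283 * exp(-0.487*13)
C(13) = 0.5038 mg/L


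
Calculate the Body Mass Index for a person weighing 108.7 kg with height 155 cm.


BMI = weight / height^2
height = 155 cm = 1.55 m
BMI = 108.7 / 1.55^2
BMI = 45.24 kg/m^2


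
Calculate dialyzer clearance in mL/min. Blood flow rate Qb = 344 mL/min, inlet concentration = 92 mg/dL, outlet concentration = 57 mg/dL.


K = Qb * (Cb_in - Cb_out) / Cb_in
K = 344 * (92 - 57) / 92
K = 130.9 mL/min


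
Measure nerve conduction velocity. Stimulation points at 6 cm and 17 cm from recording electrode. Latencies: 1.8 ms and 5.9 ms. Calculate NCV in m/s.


Distance = (17 - 6) / 100 = 0.11 m
dt = (5.9 - 1.8) / 1000 = 0.0041 s
NCV = dist / dt = 26.83 m/s


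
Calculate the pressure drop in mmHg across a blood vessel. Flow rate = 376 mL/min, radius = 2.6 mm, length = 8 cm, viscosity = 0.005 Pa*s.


dP = 8*mu*L*Q / (pi*r^4)
Q = 376 mL/min = 6.26667e-06 m^3/s
dP = 139.683 Pa = 139.683 / 133.322 mmHg = 1.048 mmHg


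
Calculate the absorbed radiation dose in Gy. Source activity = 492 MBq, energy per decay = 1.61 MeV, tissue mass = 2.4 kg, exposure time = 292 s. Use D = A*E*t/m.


A = 492 MBq = 4.9200e+08 Bq
E = 1.61 MeV = 2.57922e-13 J
D = A*E*t/m = 4.9200e+08*2.57922e-13*292/2.4
D = 0.01544 Gy


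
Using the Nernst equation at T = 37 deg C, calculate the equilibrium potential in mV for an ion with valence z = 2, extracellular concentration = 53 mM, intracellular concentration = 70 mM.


E = (RT/(zF)) * ln(C_out/C_in)
T = 37 + 273.15 = 310.15 K
E = (8.314 * 310.15 / (2 * 96485)) * ln(53/70)
E = -3.718 mV


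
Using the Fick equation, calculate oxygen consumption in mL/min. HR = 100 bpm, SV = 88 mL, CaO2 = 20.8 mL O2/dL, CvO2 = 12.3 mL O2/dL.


CO = HR*SV = 100*88/1000 = 8.8 L/min
a-v O2 diff = 20.8 - 12.3 = 8.5 mL/dL
VO2 = CO * (CaO2-CvO2) * 10 dL/L
VO2 = 8.8 * 8.5 * 10
VO2 = 748 mL/min


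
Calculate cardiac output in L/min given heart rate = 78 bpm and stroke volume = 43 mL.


CO = HR * SV
CO = 78 * 43 / 1000
CO = 3.354 L/min


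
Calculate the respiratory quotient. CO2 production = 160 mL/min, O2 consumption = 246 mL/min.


RQ = VCO2 / VO2
RQ = 160 / 246
RQ = 0.6504


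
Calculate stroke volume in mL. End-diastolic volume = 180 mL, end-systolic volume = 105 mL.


SV = EDV - ESV
SV = 180 - 105
SV = 75 mL


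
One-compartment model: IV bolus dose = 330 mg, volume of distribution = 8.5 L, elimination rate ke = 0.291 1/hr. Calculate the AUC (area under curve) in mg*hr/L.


C0 = Dose/Vd = 330/8.5 = 38.8235 mg/L
AUC = C0/ke = 38.8235/0.291
AUC = 133.4 mg*hr/L


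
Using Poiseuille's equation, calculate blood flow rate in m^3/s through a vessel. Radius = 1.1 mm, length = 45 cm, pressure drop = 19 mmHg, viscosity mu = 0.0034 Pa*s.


Q = pi*r^4*dP / (8*mu*L)
r = 0.0011 m, L = 0.45 m
dP = 19 mmHg = 2533.118 Pa
Q = 9.5191e-07 m^3/s


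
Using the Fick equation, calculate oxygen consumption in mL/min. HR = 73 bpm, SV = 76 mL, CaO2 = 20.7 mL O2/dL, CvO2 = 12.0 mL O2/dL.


CO = HR*SV = 73*76/1000 = 5.548 L/min
a-v O2 diff = 20.7 - 12.0 = 8.7 mL/dL
VO2 = CO * (CaO2-CvO2) * 10 dL/L
VO2 = 5.548 * 8.7 * 10
VO2 = 482.7 mL/min


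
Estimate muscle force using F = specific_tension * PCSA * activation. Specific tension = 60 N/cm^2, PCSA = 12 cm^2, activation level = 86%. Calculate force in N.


F = sigma * PCSA * activation
F = 60 * 12 * 0.86
F = 619.2 N


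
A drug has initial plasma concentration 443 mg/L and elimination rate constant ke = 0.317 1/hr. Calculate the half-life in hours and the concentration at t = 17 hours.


t_half = ln(2) / ke = 0.693147 / 0.317 = 2.187 hr
C(t) = C0 * exp(-ke*t) = 443 * exp(-0.317*17)
C(17) = 2.023 mg/L


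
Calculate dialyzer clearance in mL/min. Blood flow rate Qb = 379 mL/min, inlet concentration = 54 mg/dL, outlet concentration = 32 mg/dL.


K = Qb * (Cb_in - Cb_out) / Cb_in
K = 379 * (54 - 32) / 54
K = 154.4 mL/min
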